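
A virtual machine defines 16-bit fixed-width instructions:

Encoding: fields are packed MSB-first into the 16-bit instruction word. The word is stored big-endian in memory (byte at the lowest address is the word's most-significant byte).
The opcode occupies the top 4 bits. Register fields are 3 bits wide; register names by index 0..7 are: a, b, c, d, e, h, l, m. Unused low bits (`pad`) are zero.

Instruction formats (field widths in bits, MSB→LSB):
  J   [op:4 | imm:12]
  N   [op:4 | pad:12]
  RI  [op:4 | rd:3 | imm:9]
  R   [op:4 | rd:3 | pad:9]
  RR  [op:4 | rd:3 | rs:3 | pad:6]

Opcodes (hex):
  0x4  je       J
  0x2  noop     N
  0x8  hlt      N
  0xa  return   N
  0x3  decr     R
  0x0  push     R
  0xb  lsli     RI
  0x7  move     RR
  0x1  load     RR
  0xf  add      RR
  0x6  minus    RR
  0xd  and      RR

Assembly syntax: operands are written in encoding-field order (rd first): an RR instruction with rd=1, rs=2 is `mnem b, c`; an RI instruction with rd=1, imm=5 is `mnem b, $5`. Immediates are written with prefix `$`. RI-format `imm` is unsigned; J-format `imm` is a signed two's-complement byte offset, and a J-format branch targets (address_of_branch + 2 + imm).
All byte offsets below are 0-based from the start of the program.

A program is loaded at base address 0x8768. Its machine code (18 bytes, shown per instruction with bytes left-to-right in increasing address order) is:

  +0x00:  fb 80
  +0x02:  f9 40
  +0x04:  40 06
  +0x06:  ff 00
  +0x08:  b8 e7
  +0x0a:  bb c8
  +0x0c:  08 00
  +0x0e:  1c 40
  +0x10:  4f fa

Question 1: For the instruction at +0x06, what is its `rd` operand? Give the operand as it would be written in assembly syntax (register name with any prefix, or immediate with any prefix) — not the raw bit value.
[06] ff 00 → 0xff00
  opcode bits[15:12]=0xf: add/RR
  [11:9] rd=7 = m
  [8:6] rs=4 = e

m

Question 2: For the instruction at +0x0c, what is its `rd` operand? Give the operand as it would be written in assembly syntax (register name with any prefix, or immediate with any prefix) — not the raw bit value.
[0c] 08 00 → 0x0800
  op=0x0800>>12=0x0 ⇒ push (R)
  [11:9] rd=4 = e

e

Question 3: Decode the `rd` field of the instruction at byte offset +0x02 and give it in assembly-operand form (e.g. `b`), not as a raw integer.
[02] f9 40 → 0xf940
  top 4b → 0xf → add [RR]
  rd: (w>>9)&0x7=0x4 → e
  rs: (w>>6)&0x7=0x5 → h

e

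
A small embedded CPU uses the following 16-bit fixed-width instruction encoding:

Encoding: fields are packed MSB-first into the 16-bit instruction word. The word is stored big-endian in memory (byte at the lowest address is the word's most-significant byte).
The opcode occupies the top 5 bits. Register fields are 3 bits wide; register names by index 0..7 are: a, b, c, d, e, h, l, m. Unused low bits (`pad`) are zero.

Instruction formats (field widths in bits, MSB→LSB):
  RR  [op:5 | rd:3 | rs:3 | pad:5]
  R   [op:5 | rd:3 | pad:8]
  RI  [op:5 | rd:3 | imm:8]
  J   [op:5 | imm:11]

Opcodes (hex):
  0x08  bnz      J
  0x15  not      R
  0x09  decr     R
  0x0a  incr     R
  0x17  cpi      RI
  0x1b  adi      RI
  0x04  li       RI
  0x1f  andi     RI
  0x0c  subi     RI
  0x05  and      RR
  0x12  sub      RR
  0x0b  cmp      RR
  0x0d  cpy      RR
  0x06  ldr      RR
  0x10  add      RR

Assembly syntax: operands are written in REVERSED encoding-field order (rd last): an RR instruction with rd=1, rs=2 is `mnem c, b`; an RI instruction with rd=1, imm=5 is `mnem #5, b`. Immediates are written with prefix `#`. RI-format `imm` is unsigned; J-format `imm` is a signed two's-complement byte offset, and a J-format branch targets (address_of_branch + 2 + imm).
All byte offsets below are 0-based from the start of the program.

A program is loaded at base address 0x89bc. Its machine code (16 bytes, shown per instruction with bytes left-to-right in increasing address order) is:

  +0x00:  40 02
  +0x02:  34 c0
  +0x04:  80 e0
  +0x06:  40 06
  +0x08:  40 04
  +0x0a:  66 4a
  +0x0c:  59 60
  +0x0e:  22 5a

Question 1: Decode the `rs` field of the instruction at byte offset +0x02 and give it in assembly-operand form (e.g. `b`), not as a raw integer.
l

+0x02: 34 c0 ⇒ word 0x34c0 (big)
  top 5b → 0x6 → ldr [RR]
  [10:8] rd=4 = e
  [7:5] rs=6 = l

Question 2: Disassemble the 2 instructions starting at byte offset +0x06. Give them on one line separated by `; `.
off 0x06: read 40 06 as big → 0x4006
  opcode bits[15:11]=0x8: bnz/J
  imm@[10:0]=0x6 ⇒ #6
off 0x08: read 40 04 as big → 0x4004
  opcode bits[15:11]=0x8: bnz/J
  imm@[10:0]=0x4 ⇒ #4

bnz #6; bnz #4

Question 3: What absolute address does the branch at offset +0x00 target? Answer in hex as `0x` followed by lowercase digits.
0x89c0

+0x00: 40 02 ⇒ word 0x4002 (big)
  top 5b → 0x8 → bnz [J]
  [10:0] imm=2 = #2
  target = base 0x89bc + off 0x00 + 2 + imm 2 = 0x89c0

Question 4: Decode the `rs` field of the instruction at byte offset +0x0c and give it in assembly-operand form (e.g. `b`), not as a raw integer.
[0c] 59 60 → 0x5960
  op=0x5960>>11=0xb ⇒ cmp (RR)
  [10:8] rd=1 = b
  [7:5] rs=3 = d

d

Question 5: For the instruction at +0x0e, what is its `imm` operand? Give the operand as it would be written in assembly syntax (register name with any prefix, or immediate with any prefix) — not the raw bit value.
+0x0e: 22 5a ⇒ word 0x225a (big)
  op=0x225a>>11=0x4 ⇒ li (RI)
  rd@[10:8]=0x2 ⇒ c
  imm@[7:0]=0x5a ⇒ #90

#90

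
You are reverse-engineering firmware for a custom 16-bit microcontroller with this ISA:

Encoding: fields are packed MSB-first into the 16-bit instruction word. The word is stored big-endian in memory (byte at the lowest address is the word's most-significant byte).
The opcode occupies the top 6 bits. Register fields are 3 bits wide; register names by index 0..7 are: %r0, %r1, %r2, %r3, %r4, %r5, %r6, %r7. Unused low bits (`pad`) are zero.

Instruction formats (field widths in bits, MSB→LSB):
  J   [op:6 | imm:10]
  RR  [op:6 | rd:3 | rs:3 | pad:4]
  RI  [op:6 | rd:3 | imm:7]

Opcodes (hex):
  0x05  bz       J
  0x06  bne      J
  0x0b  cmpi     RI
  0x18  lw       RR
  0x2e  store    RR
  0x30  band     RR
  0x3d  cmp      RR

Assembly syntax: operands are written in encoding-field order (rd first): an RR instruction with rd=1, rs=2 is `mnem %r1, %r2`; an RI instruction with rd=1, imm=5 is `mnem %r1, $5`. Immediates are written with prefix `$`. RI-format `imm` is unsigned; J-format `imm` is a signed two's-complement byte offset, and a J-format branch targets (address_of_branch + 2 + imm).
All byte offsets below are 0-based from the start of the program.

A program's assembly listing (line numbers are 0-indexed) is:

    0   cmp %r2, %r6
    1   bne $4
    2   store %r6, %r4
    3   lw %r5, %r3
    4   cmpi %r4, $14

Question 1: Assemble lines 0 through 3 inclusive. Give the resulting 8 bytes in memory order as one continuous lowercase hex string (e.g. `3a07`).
f5601804bb4062b0

0. cmp fields op=0x3d:6|rd=2:3|rs=6:3|pad=0:4 → word f560h → f5 60
1. bne fields op=0x6:6|imm=4:10 → word 1804h → 18 04
2. store fields op=0x2e:6|rd=6:3|rs=4:3|pad=0:4 → word bb40h → bb 40
3. lw fields op=0x18:6|rd=5:3|rs=3:3|pad=0:4 → word 62b0h → 62 b0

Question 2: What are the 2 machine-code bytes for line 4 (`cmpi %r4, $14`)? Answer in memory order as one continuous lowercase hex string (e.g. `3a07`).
2e0e

L4: cmpi op=0xb:6|rd=4:3|imm=14:7 ⇒ 0x2e0e ⇒ big 2e 0e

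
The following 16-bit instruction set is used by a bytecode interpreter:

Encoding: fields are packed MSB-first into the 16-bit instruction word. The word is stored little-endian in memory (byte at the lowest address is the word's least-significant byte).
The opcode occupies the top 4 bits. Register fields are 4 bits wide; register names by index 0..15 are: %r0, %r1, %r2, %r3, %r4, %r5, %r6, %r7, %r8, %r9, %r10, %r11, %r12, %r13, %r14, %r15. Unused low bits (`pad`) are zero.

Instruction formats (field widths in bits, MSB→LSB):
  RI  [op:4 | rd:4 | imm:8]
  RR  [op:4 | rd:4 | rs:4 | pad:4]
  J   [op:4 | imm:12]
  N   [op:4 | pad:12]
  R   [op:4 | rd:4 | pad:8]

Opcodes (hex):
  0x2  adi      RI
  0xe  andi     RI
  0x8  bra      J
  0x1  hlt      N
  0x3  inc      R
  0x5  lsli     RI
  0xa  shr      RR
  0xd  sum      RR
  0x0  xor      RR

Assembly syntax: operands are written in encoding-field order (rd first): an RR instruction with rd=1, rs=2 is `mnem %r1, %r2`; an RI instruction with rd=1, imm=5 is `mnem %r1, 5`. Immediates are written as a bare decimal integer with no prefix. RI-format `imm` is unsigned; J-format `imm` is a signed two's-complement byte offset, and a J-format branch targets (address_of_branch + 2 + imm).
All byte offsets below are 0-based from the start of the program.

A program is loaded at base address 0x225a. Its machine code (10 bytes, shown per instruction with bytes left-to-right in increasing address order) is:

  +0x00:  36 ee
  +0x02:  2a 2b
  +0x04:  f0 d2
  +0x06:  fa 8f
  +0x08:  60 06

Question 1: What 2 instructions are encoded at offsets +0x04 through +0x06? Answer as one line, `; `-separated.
sum %r2, %r15; bra -6

+0x04: f0 d2 ⇒ word 0xd2f0 (little)
  op=0xd2f0>>12=0xd ⇒ sum (RR)
  rd@[11:8]=0x2 ⇒ %r2
  rs@[7:4]=0xf ⇒ %r15
+0x06: fa 8f ⇒ word 0x8ffa (little)
  op=0x8ffa>>12=0x8 ⇒ bra (J)
  imm@[11:0]=0xffa (s12→-6) ⇒ -6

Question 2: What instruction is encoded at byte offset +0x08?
@+08  little-endian(60 06) = 0x0660
  opcode bits[15:12]=0x0: xor/RR
  rd@[11:8]=0x6 ⇒ %r6
  rs@[7:4]=0x6 ⇒ %r6

xor %r6, %r6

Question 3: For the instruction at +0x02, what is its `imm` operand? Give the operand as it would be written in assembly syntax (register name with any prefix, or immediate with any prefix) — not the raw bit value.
42

@+02  little-endian(2a 2b) = 0x2b2a
  opcode bits[15:12]=0x2: adi/RI
  [11:8] rd=11 = %r11
  [7:0] imm=42 = 42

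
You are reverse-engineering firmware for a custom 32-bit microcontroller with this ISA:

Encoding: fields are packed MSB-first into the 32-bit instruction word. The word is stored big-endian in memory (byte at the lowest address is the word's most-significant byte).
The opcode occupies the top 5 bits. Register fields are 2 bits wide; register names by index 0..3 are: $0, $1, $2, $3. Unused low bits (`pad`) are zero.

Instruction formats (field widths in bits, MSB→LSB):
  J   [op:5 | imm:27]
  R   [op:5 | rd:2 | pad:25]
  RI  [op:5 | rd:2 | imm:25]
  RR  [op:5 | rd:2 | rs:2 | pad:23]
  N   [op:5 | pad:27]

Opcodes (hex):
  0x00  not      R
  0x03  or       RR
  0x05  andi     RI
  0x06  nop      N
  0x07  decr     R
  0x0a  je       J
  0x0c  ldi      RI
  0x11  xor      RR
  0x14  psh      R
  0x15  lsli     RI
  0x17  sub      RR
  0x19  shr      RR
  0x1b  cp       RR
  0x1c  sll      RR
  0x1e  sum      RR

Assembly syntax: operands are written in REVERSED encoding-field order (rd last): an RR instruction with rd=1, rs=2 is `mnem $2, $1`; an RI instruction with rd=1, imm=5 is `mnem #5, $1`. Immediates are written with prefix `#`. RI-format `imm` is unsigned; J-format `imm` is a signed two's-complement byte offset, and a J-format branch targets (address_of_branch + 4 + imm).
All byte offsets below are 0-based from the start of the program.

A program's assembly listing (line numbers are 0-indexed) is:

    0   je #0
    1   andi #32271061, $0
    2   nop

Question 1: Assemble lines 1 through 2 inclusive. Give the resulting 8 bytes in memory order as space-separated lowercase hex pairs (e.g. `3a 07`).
1. andi fields op=0x5:5|rd=0:2|imm=32271061:25 → word 29ec6ad5h → 29 ec 6a d5
2. nop fields op=0x6:5|pad=0:27 → word 30000000h → 30 00 00 00

29 ec 6a d5 30 00 00 00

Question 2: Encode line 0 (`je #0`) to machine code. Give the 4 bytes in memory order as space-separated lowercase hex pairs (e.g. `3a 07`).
L0: je op=0xa:5|imm=0:27 ⇒ 0x50000000 ⇒ big 50 00 00 00

50 00 00 00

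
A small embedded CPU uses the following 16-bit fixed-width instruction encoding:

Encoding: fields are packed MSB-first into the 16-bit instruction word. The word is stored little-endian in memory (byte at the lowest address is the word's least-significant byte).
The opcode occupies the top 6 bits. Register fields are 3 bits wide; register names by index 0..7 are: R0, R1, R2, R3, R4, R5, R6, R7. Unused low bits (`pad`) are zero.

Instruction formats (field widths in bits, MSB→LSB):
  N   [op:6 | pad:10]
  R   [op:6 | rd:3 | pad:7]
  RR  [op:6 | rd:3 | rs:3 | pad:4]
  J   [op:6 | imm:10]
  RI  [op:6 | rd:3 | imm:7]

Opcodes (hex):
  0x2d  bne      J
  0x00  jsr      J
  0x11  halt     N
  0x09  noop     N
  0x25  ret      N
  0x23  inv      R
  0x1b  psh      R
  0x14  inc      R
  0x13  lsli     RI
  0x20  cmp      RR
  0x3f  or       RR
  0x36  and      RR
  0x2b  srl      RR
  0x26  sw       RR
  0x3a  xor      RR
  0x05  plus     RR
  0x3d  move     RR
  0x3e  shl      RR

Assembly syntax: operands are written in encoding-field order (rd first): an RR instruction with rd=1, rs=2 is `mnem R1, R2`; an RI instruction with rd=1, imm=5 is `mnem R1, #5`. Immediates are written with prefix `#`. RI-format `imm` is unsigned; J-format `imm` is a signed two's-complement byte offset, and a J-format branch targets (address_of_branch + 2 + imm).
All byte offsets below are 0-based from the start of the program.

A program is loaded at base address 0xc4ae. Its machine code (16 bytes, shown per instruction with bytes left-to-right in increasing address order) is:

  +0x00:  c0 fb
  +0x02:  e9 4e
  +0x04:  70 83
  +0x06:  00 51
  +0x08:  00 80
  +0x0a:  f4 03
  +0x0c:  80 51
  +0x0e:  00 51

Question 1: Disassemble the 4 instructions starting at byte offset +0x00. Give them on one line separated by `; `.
+0x00: c0 fb ⇒ word 0xfbc0 (little)
  opcode bits[15:10]=0x3e: shl/RR
  rd: (w>>7)&0x7=0x7 → R7
  rs: (w>>4)&0x7=0x4 → R4
+0x02: e9 4e ⇒ word 0x4ee9 (little)
  opcode bits[15:10]=0x13: lsli/RI
  rd: (w>>7)&0x7=0x5 → R5
  imm: (w>>0)&0x7f=0x69 → #105
+0x04: 70 83 ⇒ word 0x8370 (little)
  opcode bits[15:10]=0x20: cmp/RR
  rd: (w>>7)&0x7=0x6 → R6
  rs: (w>>4)&0x7=0x7 → R7
+0x06: 00 51 ⇒ word 0x5100 (little)
  opcode bits[15:10]=0x14: inc/R
  rd: (w>>7)&0x7=0x2 → R2

shl R7, R4; lsli R5, #105; cmp R6, R7; inc R2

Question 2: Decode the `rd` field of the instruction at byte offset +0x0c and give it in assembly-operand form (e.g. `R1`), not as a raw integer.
R3

[0c] 80 51 → 0x5180
  top 6b → 0x14 → inc [R]
  rd: (w>>7)&0x7=0x3 → R3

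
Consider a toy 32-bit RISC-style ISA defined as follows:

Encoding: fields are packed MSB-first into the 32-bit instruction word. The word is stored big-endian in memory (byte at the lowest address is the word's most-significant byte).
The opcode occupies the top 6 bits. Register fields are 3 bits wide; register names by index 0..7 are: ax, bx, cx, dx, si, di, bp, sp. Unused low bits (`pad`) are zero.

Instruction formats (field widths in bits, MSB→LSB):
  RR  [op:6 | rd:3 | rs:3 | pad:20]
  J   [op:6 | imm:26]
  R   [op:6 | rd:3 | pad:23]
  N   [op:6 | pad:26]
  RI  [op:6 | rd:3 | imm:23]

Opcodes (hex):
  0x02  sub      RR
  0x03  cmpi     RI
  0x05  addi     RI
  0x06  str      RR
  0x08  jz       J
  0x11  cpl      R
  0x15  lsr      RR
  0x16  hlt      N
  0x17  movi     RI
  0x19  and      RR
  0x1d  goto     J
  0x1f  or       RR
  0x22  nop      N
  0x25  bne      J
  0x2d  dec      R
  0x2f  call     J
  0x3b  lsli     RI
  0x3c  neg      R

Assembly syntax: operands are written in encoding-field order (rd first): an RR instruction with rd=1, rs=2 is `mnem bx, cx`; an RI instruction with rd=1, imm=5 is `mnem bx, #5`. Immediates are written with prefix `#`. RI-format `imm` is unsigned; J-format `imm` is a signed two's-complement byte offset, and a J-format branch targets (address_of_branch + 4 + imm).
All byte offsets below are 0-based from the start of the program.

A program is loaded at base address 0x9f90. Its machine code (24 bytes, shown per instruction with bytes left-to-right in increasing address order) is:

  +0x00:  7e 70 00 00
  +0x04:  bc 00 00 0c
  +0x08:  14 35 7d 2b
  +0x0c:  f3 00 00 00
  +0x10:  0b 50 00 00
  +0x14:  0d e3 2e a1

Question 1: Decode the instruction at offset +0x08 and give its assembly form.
addi ax, #3505451

@+08  big-endian(14 35 7d 2b) = 0x14357d2b
  top 6b → 0x5 → addi [RI]
  rd@[25:23]=0x0 ⇒ ax
  imm@[22:0]=0x357d2b ⇒ #3505451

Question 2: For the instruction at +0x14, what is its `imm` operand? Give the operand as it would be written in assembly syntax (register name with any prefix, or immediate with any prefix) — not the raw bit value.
#6500001

+0x14: 0d e3 2e a1 ⇒ word 0x0de32ea1 (big)
  top 6b → 0x3 → cmpi [RI]
  rd: (w>>23)&0x7=0x3 → dx
  imm: (w>>0)&0x7fffff=0x632ea1 → #6500001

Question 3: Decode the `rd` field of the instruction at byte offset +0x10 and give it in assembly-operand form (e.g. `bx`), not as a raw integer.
@+10  big-endian(0b 50 00 00) = 0x0b500000
  op=0x0b500000>>26=0x2 ⇒ sub (RR)
  rd@[25:23]=0x6 ⇒ bp
  rs@[22:20]=0x5 ⇒ di

bp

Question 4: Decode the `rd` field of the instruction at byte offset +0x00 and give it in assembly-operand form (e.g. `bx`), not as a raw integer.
si

off 0x00: read 7e 70 00 00 as big → 0x7e700000
  top 6b → 0x1f → or [RR]
  [25:23] rd=4 = si
  [22:20] rs=7 = sp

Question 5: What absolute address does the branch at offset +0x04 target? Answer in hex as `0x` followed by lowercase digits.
0x9fa4

+0x04: bc 00 00 0c ⇒ word 0xbc00000c (big)
  op=0xbc00000c>>26=0x2f ⇒ call (J)
  imm: (w>>0)&0x3ffffff=0xc → #12
  target = base 0x9f90 + off 0x04 + 4 + imm 12 = 0x9fa4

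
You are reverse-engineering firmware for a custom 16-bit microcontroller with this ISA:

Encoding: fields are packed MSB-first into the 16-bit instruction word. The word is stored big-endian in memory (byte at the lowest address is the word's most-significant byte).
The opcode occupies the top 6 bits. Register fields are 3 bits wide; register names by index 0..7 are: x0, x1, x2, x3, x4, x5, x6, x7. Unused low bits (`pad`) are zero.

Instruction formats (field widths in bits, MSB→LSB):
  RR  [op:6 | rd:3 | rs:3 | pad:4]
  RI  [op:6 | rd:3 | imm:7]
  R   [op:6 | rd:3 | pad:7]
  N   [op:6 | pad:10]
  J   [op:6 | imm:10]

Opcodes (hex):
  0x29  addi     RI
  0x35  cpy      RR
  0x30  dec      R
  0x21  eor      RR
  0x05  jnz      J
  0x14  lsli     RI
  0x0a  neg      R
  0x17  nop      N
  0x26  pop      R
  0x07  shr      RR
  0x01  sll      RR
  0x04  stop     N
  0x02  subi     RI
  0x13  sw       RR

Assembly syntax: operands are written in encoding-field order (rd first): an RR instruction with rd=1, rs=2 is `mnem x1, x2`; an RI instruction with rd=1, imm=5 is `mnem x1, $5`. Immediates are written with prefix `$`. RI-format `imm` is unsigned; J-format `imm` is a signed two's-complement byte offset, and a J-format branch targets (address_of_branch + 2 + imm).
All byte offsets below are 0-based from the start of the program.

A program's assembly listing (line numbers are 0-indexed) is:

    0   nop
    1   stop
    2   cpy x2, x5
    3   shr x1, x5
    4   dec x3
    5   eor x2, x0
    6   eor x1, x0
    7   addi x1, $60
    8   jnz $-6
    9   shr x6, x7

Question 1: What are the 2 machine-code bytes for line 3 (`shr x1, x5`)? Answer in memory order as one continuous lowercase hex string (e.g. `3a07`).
1cd0

line 3 (shr): pack op=0x7:6|rd=1:3|rs=5:3|pad=0:4 = 0x1cd0; big→ 1c d0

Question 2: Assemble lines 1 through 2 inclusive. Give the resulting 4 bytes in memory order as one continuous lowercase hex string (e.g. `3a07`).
line 1 (stop): pack op=0x4:6|pad=0:10 = 0x1000; big→ 10 00
line 2 (cpy): pack op=0x35:6|rd=2:3|rs=5:3|pad=0:4 = 0xd550; big→ d5 50

1000d550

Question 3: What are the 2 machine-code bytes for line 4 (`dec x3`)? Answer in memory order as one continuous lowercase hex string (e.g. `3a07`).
c180

4. dec fields op=0x30:6|rd=3:3|pad=0:7 → word c180h → c1 80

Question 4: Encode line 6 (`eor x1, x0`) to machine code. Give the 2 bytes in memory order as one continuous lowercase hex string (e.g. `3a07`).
line 6 (eor): pack op=0x21:6|rd=1:3|rs=0:3|pad=0:4 = 0x8480; big→ 84 80

8480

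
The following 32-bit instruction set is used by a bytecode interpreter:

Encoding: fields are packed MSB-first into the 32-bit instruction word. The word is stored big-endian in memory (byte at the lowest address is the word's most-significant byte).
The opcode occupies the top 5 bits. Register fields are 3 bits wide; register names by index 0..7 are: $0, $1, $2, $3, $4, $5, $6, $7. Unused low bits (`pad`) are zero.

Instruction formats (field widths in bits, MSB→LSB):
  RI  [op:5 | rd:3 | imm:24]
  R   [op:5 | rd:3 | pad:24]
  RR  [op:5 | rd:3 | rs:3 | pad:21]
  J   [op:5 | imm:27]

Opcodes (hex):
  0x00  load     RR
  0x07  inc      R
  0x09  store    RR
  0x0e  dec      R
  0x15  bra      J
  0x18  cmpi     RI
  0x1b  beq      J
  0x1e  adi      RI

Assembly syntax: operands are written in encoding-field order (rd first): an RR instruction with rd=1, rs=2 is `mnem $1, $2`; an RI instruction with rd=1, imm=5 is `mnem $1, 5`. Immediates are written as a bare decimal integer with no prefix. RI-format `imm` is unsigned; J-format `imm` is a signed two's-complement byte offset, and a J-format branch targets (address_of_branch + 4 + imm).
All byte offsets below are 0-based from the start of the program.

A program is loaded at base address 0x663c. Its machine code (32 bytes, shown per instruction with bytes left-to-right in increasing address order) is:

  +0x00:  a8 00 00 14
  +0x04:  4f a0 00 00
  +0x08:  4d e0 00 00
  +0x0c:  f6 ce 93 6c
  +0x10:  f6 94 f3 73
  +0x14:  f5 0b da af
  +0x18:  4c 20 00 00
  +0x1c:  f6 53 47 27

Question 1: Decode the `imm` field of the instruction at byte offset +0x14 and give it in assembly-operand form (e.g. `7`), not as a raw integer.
off 0x14: read f5 0b da af as big → 0xf50bdaaf
  op=0xf50bdaaf>>27=0x1e ⇒ adi (RI)
  rd: (w>>24)&0x7=0x5 → $5
  imm: (w>>0)&0xffffff=0xbdaaf → 776879

776879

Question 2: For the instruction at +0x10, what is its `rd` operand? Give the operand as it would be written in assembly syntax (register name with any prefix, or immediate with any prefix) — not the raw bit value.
$6

@+10  big-endian(f6 94 f3 73) = 0xf694f373
  top 5b → 0x1e → adi [RI]
  rd: (w>>24)&0x7=0x6 → $6
  imm: (w>>0)&0xffffff=0x94f373 → 9761651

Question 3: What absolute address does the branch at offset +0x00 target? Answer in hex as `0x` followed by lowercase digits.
0x6654

+0x00: a8 00 00 14 ⇒ word 0xa8000014 (big)
  opcode bits[31:27]=0x15: bra/J
  [26:0] imm=20 = 20
  target = base 0x663c + off 0x00 + 4 + imm 20 = 0x6654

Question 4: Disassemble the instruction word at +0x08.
+0x08: 4d e0 00 00 ⇒ word 0x4de00000 (big)
  top 5b → 0x9 → store [RR]
  rd@[26:24]=0x5 ⇒ $5
  rs@[23:21]=0x7 ⇒ $7

store $5, $7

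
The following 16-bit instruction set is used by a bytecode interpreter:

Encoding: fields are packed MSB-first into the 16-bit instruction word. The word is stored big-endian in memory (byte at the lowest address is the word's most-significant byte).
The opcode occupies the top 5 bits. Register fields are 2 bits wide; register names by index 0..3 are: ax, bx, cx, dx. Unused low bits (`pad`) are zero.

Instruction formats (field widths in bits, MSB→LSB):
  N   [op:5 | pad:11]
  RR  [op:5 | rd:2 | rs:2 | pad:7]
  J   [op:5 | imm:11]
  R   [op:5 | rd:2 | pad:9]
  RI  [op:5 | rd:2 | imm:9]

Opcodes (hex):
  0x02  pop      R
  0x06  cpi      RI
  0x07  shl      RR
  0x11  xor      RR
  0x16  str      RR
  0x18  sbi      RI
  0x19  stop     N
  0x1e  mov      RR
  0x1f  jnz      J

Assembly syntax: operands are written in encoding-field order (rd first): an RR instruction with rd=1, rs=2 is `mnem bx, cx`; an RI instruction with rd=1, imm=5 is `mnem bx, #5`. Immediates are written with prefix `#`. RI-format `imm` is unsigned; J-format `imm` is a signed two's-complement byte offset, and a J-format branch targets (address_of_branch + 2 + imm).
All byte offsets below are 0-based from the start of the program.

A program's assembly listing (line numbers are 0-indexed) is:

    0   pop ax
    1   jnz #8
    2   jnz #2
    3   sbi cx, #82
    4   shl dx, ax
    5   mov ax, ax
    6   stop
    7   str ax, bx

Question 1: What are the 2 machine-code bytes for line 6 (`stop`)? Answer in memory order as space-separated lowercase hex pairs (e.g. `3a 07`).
line 6 (stop): pack op=0x19:5|pad=0:11 = 0xc800; big→ c8 00

c8 00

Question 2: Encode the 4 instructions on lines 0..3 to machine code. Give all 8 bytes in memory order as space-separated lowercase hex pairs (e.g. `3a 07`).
0. pop fields op=0x2:5|rd=0:2|pad=0:9 → word 1000h → 10 00
1. jnz fields op=0x1f:5|imm=8:11 → word f808h → f8 08
2. jnz fields op=0x1f:5|imm=2:11 → word f802h → f8 02
3. sbi fields op=0x18:5|rd=2:2|imm=82:9 → word c452h → c4 52

10 00 f8 08 f8 02 c4 52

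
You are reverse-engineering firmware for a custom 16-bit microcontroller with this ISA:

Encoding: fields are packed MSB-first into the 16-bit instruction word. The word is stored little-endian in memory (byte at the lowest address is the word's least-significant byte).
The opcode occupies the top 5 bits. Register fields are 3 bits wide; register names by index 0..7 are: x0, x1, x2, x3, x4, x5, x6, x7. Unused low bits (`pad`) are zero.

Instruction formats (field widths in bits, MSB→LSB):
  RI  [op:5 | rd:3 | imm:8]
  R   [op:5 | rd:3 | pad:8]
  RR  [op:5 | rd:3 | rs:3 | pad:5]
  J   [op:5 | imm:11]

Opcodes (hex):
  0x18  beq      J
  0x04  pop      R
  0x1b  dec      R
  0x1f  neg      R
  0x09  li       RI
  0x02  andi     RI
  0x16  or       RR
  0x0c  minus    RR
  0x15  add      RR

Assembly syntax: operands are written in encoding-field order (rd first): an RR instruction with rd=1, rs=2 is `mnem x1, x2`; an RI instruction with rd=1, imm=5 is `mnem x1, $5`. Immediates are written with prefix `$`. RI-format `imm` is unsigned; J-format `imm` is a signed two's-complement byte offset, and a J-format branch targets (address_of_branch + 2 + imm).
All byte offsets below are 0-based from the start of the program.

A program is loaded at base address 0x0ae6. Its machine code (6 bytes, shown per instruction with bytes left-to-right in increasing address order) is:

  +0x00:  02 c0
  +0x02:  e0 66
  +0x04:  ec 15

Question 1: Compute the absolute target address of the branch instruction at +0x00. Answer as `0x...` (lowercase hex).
0x0aea

+0x00: 02 c0 ⇒ word 0xc002 (little)
  opcode bits[15:11]=0x18: beq/J
  [10:0] imm=2 = $2
  target = base 0x0ae6 + off 0x00 + 2 + imm 2 = 0x0aea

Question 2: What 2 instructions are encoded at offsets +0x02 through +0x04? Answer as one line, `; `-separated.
[02] e0 66 → 0x66e0
  opcode bits[15:11]=0xc: minus/RR
  rd@[10:8]=0x6 ⇒ x6
  rs@[7:5]=0x7 ⇒ x7
[04] ec 15 → 0x15ec
  opcode bits[15:11]=0x2: andi/RI
  rd@[10:8]=0x5 ⇒ x5
  imm@[7:0]=0xec ⇒ $236

minus x6, x7; andi x5, $236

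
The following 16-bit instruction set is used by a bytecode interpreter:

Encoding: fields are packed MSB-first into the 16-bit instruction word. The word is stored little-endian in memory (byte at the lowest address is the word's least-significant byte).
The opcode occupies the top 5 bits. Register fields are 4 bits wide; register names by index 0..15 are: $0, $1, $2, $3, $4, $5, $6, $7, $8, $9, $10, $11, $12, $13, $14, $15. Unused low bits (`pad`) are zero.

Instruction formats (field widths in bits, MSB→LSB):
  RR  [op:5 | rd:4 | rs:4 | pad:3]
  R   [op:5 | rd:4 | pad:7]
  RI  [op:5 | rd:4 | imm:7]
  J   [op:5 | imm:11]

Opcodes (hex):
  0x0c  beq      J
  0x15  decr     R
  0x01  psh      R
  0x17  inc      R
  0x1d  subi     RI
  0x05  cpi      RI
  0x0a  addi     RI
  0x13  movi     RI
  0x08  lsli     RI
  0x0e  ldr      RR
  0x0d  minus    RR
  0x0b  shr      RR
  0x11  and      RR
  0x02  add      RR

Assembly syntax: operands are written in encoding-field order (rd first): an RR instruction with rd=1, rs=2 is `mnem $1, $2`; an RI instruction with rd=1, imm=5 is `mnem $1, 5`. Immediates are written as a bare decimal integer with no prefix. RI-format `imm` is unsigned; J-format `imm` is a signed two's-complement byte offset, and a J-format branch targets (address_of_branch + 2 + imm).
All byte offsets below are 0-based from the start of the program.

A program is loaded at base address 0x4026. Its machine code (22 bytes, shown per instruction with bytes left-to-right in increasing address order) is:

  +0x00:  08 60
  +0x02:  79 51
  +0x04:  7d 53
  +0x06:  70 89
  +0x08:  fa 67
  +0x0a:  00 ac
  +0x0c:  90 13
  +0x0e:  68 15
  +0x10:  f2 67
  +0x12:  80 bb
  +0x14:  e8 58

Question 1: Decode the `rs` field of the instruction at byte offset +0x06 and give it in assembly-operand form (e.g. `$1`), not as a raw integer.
[06] 70 89 → 0x8970
  op=0x8970>>11=0x11 ⇒ and (RR)
  rd@[10:7]=0x2 ⇒ $2
  rs@[6:3]=0xe ⇒ $14

$14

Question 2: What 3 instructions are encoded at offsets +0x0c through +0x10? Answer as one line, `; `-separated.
+0x0c: 90 13 ⇒ word 0x1390 (little)
  op=0x1390>>11=0x2 ⇒ add (RR)
  rd@[10:7]=0x7 ⇒ $7
  rs@[6:3]=0x2 ⇒ $2
+0x0e: 68 15 ⇒ word 0x1568 (little)
  op=0x1568>>11=0x2 ⇒ add (RR)
  rd@[10:7]=0xa ⇒ $10
  rs@[6:3]=0xd ⇒ $13
+0x10: f2 67 ⇒ word 0x67f2 (little)
  op=0x67f2>>11=0xc ⇒ beq (J)
  imm@[10:0]=0x7f2 (s11→-14) ⇒ -14

add $7, $2; add $10, $13; beq -14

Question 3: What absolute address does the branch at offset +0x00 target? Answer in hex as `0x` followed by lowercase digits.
0x4030

off 0x00: read 08 60 as little → 0x6008
  opcode bits[15:11]=0xc: beq/J
  imm: (w>>0)&0x7ff=0x8 → 8
  target = base 0x4026 + off 0x00 + 2 + imm 8 = 0x4030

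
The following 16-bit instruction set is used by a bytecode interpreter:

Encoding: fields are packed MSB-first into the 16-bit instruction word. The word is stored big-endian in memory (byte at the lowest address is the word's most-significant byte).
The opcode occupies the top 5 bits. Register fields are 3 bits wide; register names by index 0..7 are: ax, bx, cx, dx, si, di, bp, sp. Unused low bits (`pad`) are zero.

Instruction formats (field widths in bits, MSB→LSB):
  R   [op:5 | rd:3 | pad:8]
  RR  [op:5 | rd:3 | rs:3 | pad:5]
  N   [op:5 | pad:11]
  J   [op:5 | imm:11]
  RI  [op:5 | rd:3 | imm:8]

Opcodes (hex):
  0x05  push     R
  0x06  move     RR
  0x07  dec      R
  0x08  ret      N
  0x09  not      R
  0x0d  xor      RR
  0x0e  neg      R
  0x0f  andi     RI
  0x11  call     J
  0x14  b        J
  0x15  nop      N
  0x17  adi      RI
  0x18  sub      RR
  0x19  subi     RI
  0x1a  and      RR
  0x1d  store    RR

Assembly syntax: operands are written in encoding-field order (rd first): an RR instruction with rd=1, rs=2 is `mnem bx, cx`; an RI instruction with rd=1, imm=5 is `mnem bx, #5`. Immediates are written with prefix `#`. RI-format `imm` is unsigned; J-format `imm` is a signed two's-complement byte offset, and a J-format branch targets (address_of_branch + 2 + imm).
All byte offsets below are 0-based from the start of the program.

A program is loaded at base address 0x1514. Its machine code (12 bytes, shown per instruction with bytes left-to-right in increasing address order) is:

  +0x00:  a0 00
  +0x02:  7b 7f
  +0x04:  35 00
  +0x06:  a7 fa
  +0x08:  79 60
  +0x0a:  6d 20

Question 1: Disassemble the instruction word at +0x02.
andi dx, #127

off 0x02: read 7b 7f as big → 0x7b7f
  opcode bits[15:11]=0xf: andi/RI
  rd: (w>>8)&0x7=0x3 → dx
  imm: (w>>0)&0xff=0x7f → #127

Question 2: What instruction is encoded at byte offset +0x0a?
xor di, bx

[0a] 6d 20 → 0x6d20
  op=0x6d20>>11=0xd ⇒ xor (RR)
  [10:8] rd=5 = di
  [7:5] rs=1 = bx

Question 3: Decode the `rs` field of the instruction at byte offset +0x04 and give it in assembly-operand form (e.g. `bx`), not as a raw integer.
[04] 35 00 → 0x3500
  top 5b → 0x6 → move [RR]
  [10:8] rd=5 = di
  [7:5] rs=0 = ax

ax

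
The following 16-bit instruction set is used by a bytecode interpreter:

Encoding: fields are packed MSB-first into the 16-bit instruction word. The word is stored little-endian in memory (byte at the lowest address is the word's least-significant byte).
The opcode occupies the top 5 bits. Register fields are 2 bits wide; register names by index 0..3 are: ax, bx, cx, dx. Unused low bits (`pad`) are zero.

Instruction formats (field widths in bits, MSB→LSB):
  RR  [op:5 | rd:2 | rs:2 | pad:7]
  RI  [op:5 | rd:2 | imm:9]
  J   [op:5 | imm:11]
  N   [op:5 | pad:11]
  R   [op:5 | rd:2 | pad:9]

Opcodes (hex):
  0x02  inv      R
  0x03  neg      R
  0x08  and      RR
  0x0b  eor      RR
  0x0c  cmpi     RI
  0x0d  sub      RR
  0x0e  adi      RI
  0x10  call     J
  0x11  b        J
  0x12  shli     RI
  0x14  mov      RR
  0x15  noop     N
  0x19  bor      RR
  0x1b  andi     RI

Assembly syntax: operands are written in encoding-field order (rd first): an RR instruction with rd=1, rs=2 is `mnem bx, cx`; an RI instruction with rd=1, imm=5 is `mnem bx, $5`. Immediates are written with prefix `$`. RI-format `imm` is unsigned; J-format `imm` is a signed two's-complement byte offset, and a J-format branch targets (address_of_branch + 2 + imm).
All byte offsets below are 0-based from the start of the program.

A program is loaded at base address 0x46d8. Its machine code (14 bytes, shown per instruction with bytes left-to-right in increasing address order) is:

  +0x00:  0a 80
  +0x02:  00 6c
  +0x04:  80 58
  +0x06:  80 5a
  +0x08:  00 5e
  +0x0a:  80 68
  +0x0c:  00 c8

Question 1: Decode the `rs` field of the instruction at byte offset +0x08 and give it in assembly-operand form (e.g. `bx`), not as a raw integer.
[08] 00 5e → 0x5e00
  op=0x5e00>>11=0xb ⇒ eor (RR)
  [10:9] rd=3 = dx
  [8:7] rs=0 = ax

ax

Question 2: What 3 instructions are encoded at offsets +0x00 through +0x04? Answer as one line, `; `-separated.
call $10; sub cx, ax; eor ax, bx

[00] 0a 80 → 0x800a
  top 5b → 0x10 → call [J]
  imm: (w>>0)&0x7ff=0xa → $10
[02] 00 6c → 0x6c00
  top 5b → 0xd → sub [RR]
  rd: (w>>9)&0x3=0x2 → cx
  rs: (w>>7)&0x3=0x0 → ax
[04] 80 58 → 0x5880
  top 5b → 0xb → eor [RR]
  rd: (w>>9)&0x3=0x0 → ax
  rs: (w>>7)&0x3=0x1 → bx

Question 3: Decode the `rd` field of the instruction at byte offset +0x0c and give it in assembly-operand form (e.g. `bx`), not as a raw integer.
ax

[0c] 00 c8 → 0xc800
  opcode bits[15:11]=0x19: bor/RR
  [10:9] rd=0 = ax
  [8:7] rs=0 = ax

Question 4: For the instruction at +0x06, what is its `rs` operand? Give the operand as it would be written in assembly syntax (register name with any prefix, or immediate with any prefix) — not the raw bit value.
bx

off 0x06: read 80 5a as little → 0x5a80
  top 5b → 0xb → eor [RR]
  rd: (w>>9)&0x3=0x1 → bx
  rs: (w>>7)&0x3=0x1 → bx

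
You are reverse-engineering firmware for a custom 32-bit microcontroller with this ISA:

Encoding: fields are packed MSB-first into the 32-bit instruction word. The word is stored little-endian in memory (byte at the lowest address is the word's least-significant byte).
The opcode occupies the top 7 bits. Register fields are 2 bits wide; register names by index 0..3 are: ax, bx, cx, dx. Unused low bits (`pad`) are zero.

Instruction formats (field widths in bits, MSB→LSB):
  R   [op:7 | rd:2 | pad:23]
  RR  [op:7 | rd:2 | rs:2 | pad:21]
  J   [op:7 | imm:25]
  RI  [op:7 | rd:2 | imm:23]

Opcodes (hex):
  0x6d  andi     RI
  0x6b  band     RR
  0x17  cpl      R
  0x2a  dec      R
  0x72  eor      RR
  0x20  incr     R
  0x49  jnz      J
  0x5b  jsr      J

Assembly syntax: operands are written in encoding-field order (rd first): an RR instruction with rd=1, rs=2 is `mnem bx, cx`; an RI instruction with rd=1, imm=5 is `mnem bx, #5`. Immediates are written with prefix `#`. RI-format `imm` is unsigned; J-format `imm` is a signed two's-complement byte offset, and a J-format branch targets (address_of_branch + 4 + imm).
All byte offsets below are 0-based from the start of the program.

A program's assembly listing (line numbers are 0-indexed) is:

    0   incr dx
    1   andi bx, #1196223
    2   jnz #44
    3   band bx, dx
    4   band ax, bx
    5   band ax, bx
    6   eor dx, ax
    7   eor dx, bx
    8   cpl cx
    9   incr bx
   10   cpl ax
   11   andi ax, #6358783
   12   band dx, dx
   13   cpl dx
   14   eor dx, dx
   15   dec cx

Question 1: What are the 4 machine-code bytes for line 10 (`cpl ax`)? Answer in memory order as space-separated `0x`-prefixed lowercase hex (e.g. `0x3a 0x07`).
line 10 (cpl): pack op=0x17:7|rd=0:2|pad=0:23 = 0x2e000000; little→ 00 00 00 2e

0x00 0x00 0x00 0x2e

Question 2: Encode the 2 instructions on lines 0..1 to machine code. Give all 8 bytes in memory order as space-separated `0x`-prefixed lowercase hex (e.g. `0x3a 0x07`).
0x00 0x00 0x80 0x41 0xbf 0x40 0x92 0xda

L0: incr op=0x20:7|rd=3:2|pad=0:23 ⇒ 0x41800000 ⇒ little 00 00 80 41
L1: andi op=0x6d:7|rd=1:2|imm=1196223:23 ⇒ 0xda9240bf ⇒ little bf 40 92 da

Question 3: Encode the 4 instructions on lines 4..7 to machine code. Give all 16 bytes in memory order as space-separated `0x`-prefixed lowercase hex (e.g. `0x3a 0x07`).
4. band fields op=0x6b:7|rd=0:2|rs=1:2|pad=0:21 → word d6200000h → 00 00 20 d6
5. band fields op=0x6b:7|rd=0:2|rs=1:2|pad=0:21 → word d6200000h → 00 00 20 d6
6. eor fields op=0x72:7|rd=3:2|rs=0:2|pad=0:21 → word e5800000h → 00 00 80 e5
7. eor fields op=0x72:7|rd=3:2|rs=1:2|pad=0:21 → word e5a00000h → 00 00 a0 e5

0x00 0x00 0x20 0xd6 0x00 0x00 0x20 0xd6 0x00 0x00 0x80 0xe5 0x00 0x00 0xa0 0xe5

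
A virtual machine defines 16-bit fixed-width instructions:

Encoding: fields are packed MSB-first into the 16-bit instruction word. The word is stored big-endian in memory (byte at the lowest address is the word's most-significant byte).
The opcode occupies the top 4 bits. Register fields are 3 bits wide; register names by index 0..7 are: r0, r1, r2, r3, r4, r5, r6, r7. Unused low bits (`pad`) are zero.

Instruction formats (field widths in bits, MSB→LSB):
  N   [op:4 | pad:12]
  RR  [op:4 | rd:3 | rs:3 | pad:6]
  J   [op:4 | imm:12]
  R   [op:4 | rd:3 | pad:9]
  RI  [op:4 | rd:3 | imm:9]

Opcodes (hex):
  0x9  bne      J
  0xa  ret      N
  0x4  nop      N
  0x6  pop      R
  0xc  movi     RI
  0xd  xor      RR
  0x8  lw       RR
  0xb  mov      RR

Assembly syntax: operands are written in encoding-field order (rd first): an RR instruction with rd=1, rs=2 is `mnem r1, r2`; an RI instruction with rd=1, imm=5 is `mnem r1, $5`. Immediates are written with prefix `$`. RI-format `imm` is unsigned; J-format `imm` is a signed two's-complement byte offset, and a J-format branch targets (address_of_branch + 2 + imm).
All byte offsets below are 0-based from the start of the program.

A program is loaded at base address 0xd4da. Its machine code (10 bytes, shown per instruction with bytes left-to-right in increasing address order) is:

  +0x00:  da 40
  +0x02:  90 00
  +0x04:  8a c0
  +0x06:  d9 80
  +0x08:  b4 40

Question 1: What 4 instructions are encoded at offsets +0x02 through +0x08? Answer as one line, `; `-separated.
bne $0; lw r5, r3; xor r4, r6; mov r2, r1

+0x02: 90 00 ⇒ word 0x9000 (big)
  op=0x9000>>12=0x9 ⇒ bne (J)
  imm: (w>>0)&0xfff=0x0 → $0
+0x04: 8a c0 ⇒ word 0x8ac0 (big)
  op=0x8ac0>>12=0x8 ⇒ lw (RR)
  rd: (w>>9)&0x7=0x5 → r5
  rs: (w>>6)&0x7=0x3 → r3
+0x06: d9 80 ⇒ word 0xd980 (big)
  op=0xd980>>12=0xd ⇒ xor (RR)
  rd: (w>>9)&0x7=0x4 → r4
  rs: (w>>6)&0x7=0x6 → r6
+0x08: b4 40 ⇒ word 0xb440 (big)
  op=0xb440>>12=0xb ⇒ mov (RR)
  rd: (w>>9)&0x7=0x2 → r2
  rs: (w>>6)&0x7=0x1 → r1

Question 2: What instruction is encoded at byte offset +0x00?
xor r5, r1

+0x00: da 40 ⇒ word 0xda40 (big)
  op=0xda40>>12=0xd ⇒ xor (RR)
  rd@[11:9]=0x5 ⇒ r5
  rs@[8:6]=0x1 ⇒ r1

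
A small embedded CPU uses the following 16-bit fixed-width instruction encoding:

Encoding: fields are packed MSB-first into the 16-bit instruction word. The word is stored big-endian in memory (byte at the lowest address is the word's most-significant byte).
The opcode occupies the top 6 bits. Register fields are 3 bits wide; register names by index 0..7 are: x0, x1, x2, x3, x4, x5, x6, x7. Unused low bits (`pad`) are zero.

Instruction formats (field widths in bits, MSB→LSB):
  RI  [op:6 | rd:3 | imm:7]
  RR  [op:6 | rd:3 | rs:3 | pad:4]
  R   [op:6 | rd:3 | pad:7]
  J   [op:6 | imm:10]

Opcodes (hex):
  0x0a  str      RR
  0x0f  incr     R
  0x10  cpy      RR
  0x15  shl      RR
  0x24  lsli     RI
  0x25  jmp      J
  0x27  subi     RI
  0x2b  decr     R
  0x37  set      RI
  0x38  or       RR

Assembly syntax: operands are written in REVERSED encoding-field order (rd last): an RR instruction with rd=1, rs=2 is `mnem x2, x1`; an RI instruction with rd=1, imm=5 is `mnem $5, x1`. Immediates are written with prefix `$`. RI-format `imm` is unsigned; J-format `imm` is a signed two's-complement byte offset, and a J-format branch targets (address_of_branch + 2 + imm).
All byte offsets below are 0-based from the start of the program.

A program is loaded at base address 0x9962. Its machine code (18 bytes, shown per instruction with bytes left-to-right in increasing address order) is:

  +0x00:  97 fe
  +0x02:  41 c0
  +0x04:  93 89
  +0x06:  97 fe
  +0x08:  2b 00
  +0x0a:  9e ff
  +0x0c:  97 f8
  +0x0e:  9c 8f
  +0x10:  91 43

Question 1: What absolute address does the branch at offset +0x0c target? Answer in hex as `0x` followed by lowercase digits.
0x9968

+0x0c: 97 f8 ⇒ word 0x97f8 (big)
  op=0x97f8>>10=0x25 ⇒ jmp (J)
  imm@[9:0]=0x3f8 (s10→-8) ⇒ $-8
  target = base 0x9962 + off 0x0c + 2 + imm -8 = 0x9968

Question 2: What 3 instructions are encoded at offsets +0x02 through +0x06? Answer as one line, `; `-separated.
[02] 41 c0 → 0x41c0
  op=0x41c0>>10=0x10 ⇒ cpy (RR)
  rd@[9:7]=0x3 ⇒ x3
  rs@[6:4]=0x4 ⇒ x4
[04] 93 89 → 0x9389
  op=0x9389>>10=0x24 ⇒ lsli (RI)
  rd@[9:7]=0x7 ⇒ x7
  imm@[6:0]=0x9 ⇒ $9
[06] 97 fe → 0x97fe
  op=0x97fe>>10=0x25 ⇒ jmp (J)
  imm@[9:0]=0x3fe (s10→-2) ⇒ $-2

cpy x4, x3; lsli $9, x7; jmp $-2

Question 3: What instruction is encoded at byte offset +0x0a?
subi $127, x5

off 0x0a: read 9e ff as big → 0x9eff
  top 6b → 0x27 → subi [RI]
  [9:7] rd=5 = x5
  [6:0] imm=127 = $127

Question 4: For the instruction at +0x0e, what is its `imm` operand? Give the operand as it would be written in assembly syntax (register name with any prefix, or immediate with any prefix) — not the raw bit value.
$15

off 0x0e: read 9c 8f as big → 0x9c8f
  opcode bits[15:10]=0x27: subi/RI
  rd@[9:7]=0x1 ⇒ x1
  imm@[6:0]=0xf ⇒ $15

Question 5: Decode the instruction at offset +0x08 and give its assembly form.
str x0, x6

+0x08: 2b 00 ⇒ word 0x2b00 (big)
  top 6b → 0xa → str [RR]
  rd@[9:7]=0x6 ⇒ x6
  rs@[6:4]=0x0 ⇒ x0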